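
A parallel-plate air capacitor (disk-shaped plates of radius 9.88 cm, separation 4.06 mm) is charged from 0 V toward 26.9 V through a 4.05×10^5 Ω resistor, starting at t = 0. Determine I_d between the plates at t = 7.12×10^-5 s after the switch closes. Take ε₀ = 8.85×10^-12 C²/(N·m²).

With C = ε₀A/d = (8.85×10^-12)(0.03067)/(4.06×10^-3) = 6.685×10^-11 F, the time constant is τ = RC = 2.707×10^-5 s, so t/τ = 2.630 and e^(−t/τ) = 0.07208.
I_d = I_cond = (V₀/R) e^(−t/τ) = (6.642×10^-5)(0.07208) = 4.79×10^-6 A.

4.79×10^-6 A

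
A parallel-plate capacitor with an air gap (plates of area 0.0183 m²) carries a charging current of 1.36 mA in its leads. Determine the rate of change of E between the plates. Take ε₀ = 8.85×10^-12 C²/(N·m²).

The displacement current between the plates equals the conduction current, I_d = 1.36 mA.
Since I_d = ε₀ A dE/dt, dE/dt = I_d/(ε₀A) = (1.36×10^-3)/((8.85×10^-12)(0.0183)) = 8.40×10^9 V/(m·s).

8.40×10^9 V/(m·s)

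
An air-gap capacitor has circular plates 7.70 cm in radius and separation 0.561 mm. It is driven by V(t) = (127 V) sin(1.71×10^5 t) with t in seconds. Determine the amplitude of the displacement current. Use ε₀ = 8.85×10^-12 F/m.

The displacement current equals the conduction current C dV/dt, which peaks at C V₀ ω.
With C = ε₀A/d = (8.85×10^-12)(0.01863)/(5.61×10^-4) = 2.939×10^-10 F and ω = 1.71×10^5 rad/s, I_d,max = (2.939×10^-10)(127)(1.71×10^5) = 6.38×10^-3 A.

6.38×10^-3 A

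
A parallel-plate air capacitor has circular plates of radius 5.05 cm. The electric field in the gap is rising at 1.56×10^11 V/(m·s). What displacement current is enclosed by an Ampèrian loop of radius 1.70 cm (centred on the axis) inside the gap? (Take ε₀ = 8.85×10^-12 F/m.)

Total displacement current: I_d = ε₀(πR²)(dE/dt) = (8.85×10^-12)(8.012×10^-3)(1.56×10^11) = 0.01106 A.
The field is uniform, so I_d,enc = I_d (r/R)² = (0.01106)(1.70/5.05)² = 1.25×10^-3 A.

1.25×10^-3 A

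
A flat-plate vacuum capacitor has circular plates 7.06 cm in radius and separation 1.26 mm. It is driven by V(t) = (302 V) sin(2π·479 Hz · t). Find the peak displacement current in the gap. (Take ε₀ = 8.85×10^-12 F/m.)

C = ε₀A/d = (8.85×10^-12)(0.01566)/(1.26×10^-3) = 1.100×10^-10 F; ω = 2πf = 3010 rad/s.
I_d = C dV/dt, so |I_d|_max = C V₀ ω = (1.100×10^-10)(302)(3010) = 1.00×10^-4 A.

1.00×10^-4 A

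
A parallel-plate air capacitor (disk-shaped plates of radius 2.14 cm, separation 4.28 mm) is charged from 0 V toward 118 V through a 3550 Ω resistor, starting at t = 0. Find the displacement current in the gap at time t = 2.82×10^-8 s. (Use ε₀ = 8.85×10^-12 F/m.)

C = ε₀A/d = (8.85×10^-12)(1.439×10^-3)/(4.28×10^-3) = 2.976×10^-12 F and τ = RC = 1.056×10^-8 s. I_d in the gap equals the RC charging current.
I_d(t) = (V₀/R) e^(−t/τ) = 0.03324 · e^(−2.670) = 2.30×10^-3 A.

2.30×10^-3 A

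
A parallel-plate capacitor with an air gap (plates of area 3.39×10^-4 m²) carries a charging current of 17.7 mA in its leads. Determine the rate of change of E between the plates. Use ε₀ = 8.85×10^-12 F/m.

5.90×10^12 V/(m·s)

By continuity, I_d in the gap equals the 17.7 mA flowing in the wire.
Inverting I_d = ε₀ A dE/dt gives dE/dt = 0.0177 / (8.85×10^-12 · 3.39×10^-4) = 5.90×10^12 V/(m·s).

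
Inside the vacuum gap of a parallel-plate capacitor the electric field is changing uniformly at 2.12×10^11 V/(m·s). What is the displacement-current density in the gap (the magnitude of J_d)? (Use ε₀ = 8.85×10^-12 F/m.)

The displacement-current density is ε₀ ∂E/∂t = (8.85×10^-12)(2.12×10^11) = 1.88 A/m².

1.88 A/m²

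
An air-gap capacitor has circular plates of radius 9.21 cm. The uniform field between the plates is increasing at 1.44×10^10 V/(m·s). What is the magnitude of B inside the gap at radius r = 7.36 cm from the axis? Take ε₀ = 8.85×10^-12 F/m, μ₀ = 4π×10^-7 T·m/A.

Total displacement current: I_d = ε₀(πR²)(dE/dt) = (8.85×10^-12)(0.02665)(1.44×10^10) = 3.396×10^-3 A.
An Ampèrian loop of radius r encloses a fraction (r/R)² of I_d. Then B·2πr = μ₀ I_d (r/R)², giving B = μ₀ I_d r/(2πR²) = 5.89×10^-9 T.

5.89×10^-9 T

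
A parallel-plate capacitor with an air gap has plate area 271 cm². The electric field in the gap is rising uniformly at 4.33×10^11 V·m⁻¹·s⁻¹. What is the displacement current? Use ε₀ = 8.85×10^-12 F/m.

I_d = ε₀ A (dE/dt) = (8.85×10^-12)(0.0271 m²)(4.33×10^11) = 0.104 A.

0.104 A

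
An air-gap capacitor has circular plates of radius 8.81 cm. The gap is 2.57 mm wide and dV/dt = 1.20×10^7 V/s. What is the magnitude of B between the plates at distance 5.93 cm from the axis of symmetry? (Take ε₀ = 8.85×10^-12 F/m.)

1.54×10^-9 T

dE/dt = (dV/dt)/d = 4.669×10^9 V/(m·s); I_d = ε₀(πR²)(dE/dt) = (8.85×10^-12)(0.02438)(4.669×10^9) = 1.007×10^-3 A.
∮B·dl = μ₀ I_d,enc with I_d,enc = I_d r²/R² = 4.562×10^-4 A; so B = μ₀ I_d,enc/(2πr) = 1.54×10^-9 T.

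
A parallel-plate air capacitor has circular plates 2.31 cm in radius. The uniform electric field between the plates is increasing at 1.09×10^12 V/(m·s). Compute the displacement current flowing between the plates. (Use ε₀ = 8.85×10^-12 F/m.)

I_d = ε₀ A (dE/dt) = (8.85×10^-12)(1.676×10^-3 m²)(1.09×10^12) = 0.0162 A.

0.0162 A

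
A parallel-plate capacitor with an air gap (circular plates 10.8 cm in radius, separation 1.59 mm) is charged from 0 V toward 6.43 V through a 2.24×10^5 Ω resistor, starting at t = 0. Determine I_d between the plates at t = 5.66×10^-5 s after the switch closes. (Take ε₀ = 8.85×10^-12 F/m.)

8.32×10^-6 A

C = ε₀A/d = (8.85×10^-12)(0.03664)/(1.59×10^-3) = 2.039×10^-10 F and τ = RC = 4.567×10^-5 s. I_d in the gap equals the RC charging current.
I_d(t) = (V₀/R) e^(−t/τ) = 2.871×10^-5 · e^(−1.239) = 8.32×10^-6 A.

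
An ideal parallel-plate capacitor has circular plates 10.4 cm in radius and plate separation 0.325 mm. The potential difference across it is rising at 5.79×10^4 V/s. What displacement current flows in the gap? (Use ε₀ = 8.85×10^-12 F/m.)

C = ε₀A/d = (8.85×10^-12)(0.03398)/(3.25×10^-4) = 9.253×10^-10 F.
I_d = C dV/dt = (9.253×10^-10)(5.79×10^4) = 5.36×10^-5 A.

5.36×10^-5 A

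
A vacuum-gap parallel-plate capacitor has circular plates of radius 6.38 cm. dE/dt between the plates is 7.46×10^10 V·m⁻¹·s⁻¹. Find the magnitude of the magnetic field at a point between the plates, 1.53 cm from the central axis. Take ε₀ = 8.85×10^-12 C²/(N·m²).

6.35×10^-9 T

I_d = ε₀ dΦ_E/dt = ε₀ πR² (dE/dt) = (8.85×10^-12)(0.01279)(7.46×10^10) = 8.444×10^-3 A through the full plate area.
∮B·dl = μ₀ I_d,enc with I_d,enc = I_d r²/R² = 4.856×10^-4 A; so B = μ₀ I_d,enc/(2πr) = 6.35×10^-9 T.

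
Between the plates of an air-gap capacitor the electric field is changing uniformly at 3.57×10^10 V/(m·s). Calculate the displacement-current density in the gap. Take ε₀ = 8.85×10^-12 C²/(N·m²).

J_d = ε₀ dE/dt = (8.85×10^-12)(3.57×10^10) = 0.316 A/m².

0.316 A/m²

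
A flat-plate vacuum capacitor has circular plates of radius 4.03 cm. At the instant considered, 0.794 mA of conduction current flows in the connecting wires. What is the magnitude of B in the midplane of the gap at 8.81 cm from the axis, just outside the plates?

1.80×10^-9 T

By continuity the displacement current in the gap matches the conduction current: I_d = 7.94×10^-4 A.
Outside the plates the loop encloses all of I_d, so B·2πr = μ₀ I_d and B = 1.80×10^-9 T.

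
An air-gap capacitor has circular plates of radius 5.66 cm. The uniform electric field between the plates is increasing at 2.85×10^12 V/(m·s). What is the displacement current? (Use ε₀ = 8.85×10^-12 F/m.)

I_d = ε₀ A (dE/dt) = (8.85×10^-12)(0.01006 m²)(2.85×10^12) = 0.254 A.

0.254 A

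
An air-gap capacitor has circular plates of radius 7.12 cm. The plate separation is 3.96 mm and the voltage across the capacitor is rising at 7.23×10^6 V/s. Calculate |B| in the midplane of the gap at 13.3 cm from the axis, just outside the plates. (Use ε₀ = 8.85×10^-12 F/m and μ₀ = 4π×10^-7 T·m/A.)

With E = V/d, dE/dt = 1.826×10^9 V/(m·s) and πR² = 0.01593 m², giving I_d = ε₀ πR² dE/dt = 2.574×10^-4 A.
Outside the plates the loop encloses all of I_d, so B·2πr = μ₀ I_d and B = 3.87×10^-10 T.

3.87×10^-10 T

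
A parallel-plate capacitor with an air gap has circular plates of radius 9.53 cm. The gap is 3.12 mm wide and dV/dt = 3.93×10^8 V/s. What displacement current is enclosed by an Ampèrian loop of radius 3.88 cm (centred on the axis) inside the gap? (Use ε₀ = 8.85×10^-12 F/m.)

dE/dt = (dV/dt)/d = 1.260×10^11 V/(m·s); I_d = ε₀(πR²)(dE/dt) = (8.85×10^-12)(0.02853)(1.260×10^11) = 0.03181 A.
Since J_d is uniform, the enclosed fraction is (r/R)² = 0.1658, giving I_d,enc = 5.27×10^-3 A.

5.27×10^-3 A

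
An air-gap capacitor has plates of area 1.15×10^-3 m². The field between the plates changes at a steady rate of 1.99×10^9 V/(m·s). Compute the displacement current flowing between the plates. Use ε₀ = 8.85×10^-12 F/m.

The displacement current is ε₀ times dΦ_E/dt = ε₀ A dE/dt = (8.85×10^-12)(1.15×10^-3)(1.99×10^9) = 2.03×10^-5 A.

2.03×10^-5 A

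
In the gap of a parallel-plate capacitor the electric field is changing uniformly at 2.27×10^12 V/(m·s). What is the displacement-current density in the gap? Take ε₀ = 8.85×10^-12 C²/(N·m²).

20.1 A/m²

J_d = ε₀ ∂E/∂t, so J_d = 20.1 A/m².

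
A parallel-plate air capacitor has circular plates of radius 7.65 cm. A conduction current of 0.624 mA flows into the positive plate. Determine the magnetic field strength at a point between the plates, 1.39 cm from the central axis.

No conduction current crosses the gap, so I_d there equals the 6.24×10^-4 A in the leads.
An Ampèrian loop of radius r encloses a fraction (r/R)² of I_d. Then B·2πr = μ₀ I_d (r/R)², giving B = μ₀ I_d r/(2πR²) = 2.96×10^-10 T.

2.96×10^-10 T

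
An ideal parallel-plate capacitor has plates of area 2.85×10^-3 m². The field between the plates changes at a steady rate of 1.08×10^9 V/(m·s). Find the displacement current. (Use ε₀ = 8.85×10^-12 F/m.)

2.72×10^-5 A

With a uniform field, Φ_E = EA, so I_d = ε₀ A dE/dt = 2.72×10^-5 A.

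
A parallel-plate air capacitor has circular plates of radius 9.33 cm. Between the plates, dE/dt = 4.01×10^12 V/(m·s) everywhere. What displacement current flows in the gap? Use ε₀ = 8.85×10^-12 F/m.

The displacement current is ε₀ times dΦ_E/dt = ε₀ A dE/dt = (8.85×10^-12)(0.02735)(4.01×10^12) = 0.971 A.

0.971 A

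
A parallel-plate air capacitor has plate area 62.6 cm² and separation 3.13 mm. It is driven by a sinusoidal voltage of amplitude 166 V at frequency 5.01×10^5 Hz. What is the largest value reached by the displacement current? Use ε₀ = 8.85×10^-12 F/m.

C = ε₀A/d = (8.85×10^-12)(6.26×10^-3)/(3.13×10^-3) = 1.770×10^-11 F; ω = 2πf = 3.148×10^6 rad/s.
I_d = C dV/dt, so |I_d|_max = C V₀ ω = (1.770×10^-11)(166)(3.148×10^6) = 9.25×10^-3 A.

9.25×10^-3 A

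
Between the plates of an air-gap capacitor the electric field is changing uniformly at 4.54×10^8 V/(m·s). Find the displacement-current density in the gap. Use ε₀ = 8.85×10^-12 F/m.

J_d = ε₀ dE/dt = (8.85×10^-12)(4.54×10^8) = 4.02×10^-3 A/m².

4.02×10^-3 A/m²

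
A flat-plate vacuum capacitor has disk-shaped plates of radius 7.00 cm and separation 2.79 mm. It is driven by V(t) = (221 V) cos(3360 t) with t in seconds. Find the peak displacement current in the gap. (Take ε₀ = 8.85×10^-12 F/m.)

C = ε₀A/d = (8.85×10^-12)(0.01539)/(2.79×10^-3) = 4.882×10^-11 F; ω = 3360 rad/s.
I_d = C dV/dt, so |I_d|_max = C V₀ ω = (4.882×10^-11)(221)(3360) = 3.63×10^-5 A.

3.63×10^-5 A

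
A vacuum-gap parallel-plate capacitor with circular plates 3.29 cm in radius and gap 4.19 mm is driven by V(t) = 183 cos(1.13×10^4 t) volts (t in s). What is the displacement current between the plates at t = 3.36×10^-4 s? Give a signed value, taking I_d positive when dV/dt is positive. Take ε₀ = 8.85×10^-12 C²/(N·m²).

9.05×10^-6 A

C = ε₀A/d = (8.85×10^-12)(3.400×10^-3)/(4.19×10^-3) = 7.181×10^-12 F. dV/dt = V₀ω·−sin(ωt); at ωt = 3.7968 rad this factor is 0.6093.
I_d = C dV/dt = (7.181×10^-12)(183)(1.13×10^4)(0.6093) = 9.05×10^-6 A.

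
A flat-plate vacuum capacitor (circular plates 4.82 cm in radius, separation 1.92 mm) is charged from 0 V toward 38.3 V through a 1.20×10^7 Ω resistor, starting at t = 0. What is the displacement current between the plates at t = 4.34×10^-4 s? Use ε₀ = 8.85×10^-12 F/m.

1.09×10^-6 A

With C = ε₀A/d = (8.85×10^-12)(7.299×10^-3)/(1.92×10^-3) = 3.364×10^-11 F, the time constant is τ = RC = 4.037×10^-4 s, so t/τ = 1.075 and e^(−t/τ) = 0.3413.
I_d = I_cond = (V₀/R) e^(−t/τ) = (3.192×10^-6)(0.3413) = 1.09×10^-6 A.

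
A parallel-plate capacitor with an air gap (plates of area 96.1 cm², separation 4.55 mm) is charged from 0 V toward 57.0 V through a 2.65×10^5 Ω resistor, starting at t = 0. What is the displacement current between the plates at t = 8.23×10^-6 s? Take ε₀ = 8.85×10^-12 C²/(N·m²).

C = ε₀A/d = (8.85×10^-12)(9.61×10^-3)/(4.55×10^-3) = 1.869×10^-11 F and τ = RC = 4.953×10^-6 s. I_d in the gap equals the RC charging current.
I_d(t) = (V₀/R) e^(−t/τ) = 2.151×10^-4 · e^(−1.662) = 4.08×10^-5 A.

4.08×10^-5 A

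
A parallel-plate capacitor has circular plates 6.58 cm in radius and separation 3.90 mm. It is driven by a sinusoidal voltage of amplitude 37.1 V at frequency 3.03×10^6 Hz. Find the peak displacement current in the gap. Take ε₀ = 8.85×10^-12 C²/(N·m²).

(dE/dt)_max = V₀ω/d = 1.811×10^11 V/(m·s); ω = 2πf = 1.904×10^7 rad/s.
I_d,max = ε₀ A (dE/dt)_max = (8.85×10^-12)(0.01360)(1.811×10^11) = 0.0218 A.

0.0218 A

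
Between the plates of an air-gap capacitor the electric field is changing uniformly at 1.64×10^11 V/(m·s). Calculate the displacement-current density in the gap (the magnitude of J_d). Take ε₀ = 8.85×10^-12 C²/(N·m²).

J_d = ε₀ dE/dt = (8.85×10^-12)(1.64×10^11) = 1.45 A/m².

1.45 A/m²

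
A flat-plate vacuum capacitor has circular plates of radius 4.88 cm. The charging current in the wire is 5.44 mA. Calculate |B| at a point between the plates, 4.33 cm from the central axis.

Between the plates the displacement current equals the wire current: I_d = 5.44 mA = 5.44×10^-3 A.
For r < R the Ampère–Maxwell law gives B(2πr) = μ₀ I_d (r²/R²), so B = μ₀ I_d r/(2πR²) = (4π×10^-7)(5.44×10^-3)(0.0433)/(2π·0.0488²) = 1.98×10^-8 T.

1.98×10^-8 T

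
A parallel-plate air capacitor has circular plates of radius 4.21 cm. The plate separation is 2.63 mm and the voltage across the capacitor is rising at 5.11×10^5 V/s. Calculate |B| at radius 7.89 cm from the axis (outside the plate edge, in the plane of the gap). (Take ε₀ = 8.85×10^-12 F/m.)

dE/dt = (dV/dt)/d = 1.943×10^8 V/(m·s); I_d = ε₀(πR²)(dE/dt) = (8.85×10^-12)(5.568×10^-3)(1.943×10^8) = 9.574×10^-6 A.
For r ≥ R the full I_d is enclosed: B = μ₀ I_d/(2πr) = (4π×10^-7)(9.574×10^-6)/(2π·0.0789) = 2.43×10^-11 T.

2.43×10^-11 T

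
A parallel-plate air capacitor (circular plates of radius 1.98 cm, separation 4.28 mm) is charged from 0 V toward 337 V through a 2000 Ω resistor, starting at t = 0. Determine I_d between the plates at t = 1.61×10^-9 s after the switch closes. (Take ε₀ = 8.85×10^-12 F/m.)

0.123 A

C = ε₀A/d = (8.85×10^-12)(1.232×10^-3)/(4.28×10^-3) = 2.547×10^-12 F and τ = RC = 5.094×10^-9 s. I_d in the gap equals the RC charging current.
I_d(t) = (V₀/R) e^(−t/τ) = 0.1685 · e^(−0.3161) = 0.123 A.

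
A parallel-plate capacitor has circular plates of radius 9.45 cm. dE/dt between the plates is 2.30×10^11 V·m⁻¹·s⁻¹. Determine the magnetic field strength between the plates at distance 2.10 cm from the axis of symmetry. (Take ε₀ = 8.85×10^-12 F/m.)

Through the whole plate area (πR² = 0.02806 m²), I_d = ε₀ πR² dE/dt = 0.05712 A.
∮B·dl = μ₀ I_d,enc with I_d,enc = I_d r²/R² = 2.821×10^-3 A; so B = μ₀ I_d,enc/(2πr) = 2.69×10^-8 T.

2.69×10^-8 T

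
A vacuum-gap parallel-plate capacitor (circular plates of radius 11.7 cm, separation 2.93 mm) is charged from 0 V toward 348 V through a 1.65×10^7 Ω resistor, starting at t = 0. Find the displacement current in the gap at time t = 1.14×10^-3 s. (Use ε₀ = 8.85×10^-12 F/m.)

1.24×10^-5 A

With C = ε₀A/d = (8.85×10^-12)(0.04301)/(2.93×10^-3) = 1.299×10^-10 F, the time constant is τ = RC = 2.143×10^-3 s, so t/τ = 0.5320 and e^(−t/τ) = 0.5874.
I_d = I_cond = (V₀/R) e^(−t/τ) = (2.109×10^-5)(0.5874) = 1.24×10^-5 A.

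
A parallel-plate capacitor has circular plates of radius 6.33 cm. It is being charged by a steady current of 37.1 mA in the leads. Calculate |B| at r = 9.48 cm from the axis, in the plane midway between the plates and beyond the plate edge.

7.83×10^-8 T

Between the plates the displacement current equals the wire current: I_d = 37.1 mA = 0.0371 A.
Outside the plates the loop encloses all of I_d, so B·2πr = μ₀ I_d and B = 7.83×10^-8 T.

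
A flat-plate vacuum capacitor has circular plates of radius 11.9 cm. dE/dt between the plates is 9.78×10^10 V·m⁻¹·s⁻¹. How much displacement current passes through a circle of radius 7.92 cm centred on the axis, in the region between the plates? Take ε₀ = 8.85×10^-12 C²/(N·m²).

Through the whole plate area (πR² = 0.04449 m²), I_d = ε₀ πR² dE/dt = 0.03851 A.
The field is uniform, so I_d,enc = I_d (r/R)² = (0.03851)(7.92/11.9)² = 0.0171 A.

0.0171 A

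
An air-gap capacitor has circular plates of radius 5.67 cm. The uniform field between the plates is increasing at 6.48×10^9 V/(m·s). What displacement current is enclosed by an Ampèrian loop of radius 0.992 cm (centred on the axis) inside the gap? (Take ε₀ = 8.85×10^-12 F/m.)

1.77×10^-5 A

I_d = ε₀ dΦ_E/dt = ε₀ πR² (dE/dt) = (8.85×10^-12)(0.01010)(6.48×10^9) = 5.792×10^-4 A through the full plate area.
The field is uniform, so I_d,enc = I_d (r/R)² = (5.792×10^-4)(0.992/5.67)² = 1.77×10^-5 A.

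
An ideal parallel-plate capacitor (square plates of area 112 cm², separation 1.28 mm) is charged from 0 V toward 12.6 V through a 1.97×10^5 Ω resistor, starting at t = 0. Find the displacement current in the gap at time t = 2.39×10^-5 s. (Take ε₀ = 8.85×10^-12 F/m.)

1.34×10^-5 A

C = ε₀A/d = (8.85×10^-12)(0.0112)/(1.28×10^-3) = 7.744×10^-11 F and τ = RC = 1.526×10^-5 s. I_d in the gap equals the RC charging current.
I_d(t) = (V₀/R) e^(−t/τ) = 6.396×10^-5 · e^(−1.566) = 1.34×10^-5 A.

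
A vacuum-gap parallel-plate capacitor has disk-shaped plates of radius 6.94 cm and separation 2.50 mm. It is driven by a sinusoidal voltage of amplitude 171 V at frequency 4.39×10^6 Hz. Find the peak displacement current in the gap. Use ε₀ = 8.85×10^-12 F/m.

0.253 A

C = ε₀A/d = (8.85×10^-12)(0.01513)/(2.50×10^-3) = 5.356×10^-11 F; ω = 2πf = 2.758×10^7 rad/s.
I_d = C dV/dt, so |I_d|_max = C V₀ ω = (5.356×10^-11)(171)(2.758×10^7) = 0.253 A.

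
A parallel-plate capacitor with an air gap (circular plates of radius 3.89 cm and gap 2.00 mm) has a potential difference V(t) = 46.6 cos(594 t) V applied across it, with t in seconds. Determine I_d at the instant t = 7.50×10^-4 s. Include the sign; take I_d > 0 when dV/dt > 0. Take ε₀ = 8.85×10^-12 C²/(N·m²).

-2.51×10^-7 A

dE/dt = (V₀ω/d)·−sin(ωt) with ωt = 0.4455 rad: (46.6)(594)(-0.4309)/(2.00×10^-3) = -5.964×10^6 V/(m·s).
I_d = ε₀ A dE/dt = (8.85×10^-12)(4.754×10^-3)(-5.964×10^6) = -2.51×10^-7 A.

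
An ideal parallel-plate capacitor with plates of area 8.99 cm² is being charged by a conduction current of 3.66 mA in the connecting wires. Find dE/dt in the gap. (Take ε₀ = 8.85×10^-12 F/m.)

By continuity, I_d in the gap equals the 3.66 mA flowing in the wire.
Then dE/dt = I_d/(ε₀A) = 4.60×10^11 V/(m·s).

4.60×10^11 V/(m·s)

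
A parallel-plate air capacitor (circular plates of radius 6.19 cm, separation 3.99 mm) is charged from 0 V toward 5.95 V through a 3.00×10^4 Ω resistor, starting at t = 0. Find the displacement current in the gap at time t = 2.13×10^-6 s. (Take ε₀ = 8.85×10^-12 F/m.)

1.39×10^-5 A

C = ε₀A/d = (8.85×10^-12)(0.01204)/(3.99×10^-3) = 2.671×10^-11 F, so τ = RC = 8.013×10^-7 s.
The conduction current is I(t) = (V₀/R) e^(−t/τ), and the displacement current between the plates equals it.
t/τ = 2.658; I_d = (5.95/3.00×10^4) · e^(−2.658) = (1.983×10^-4)(0.07009) = 1.39×10^-5 A.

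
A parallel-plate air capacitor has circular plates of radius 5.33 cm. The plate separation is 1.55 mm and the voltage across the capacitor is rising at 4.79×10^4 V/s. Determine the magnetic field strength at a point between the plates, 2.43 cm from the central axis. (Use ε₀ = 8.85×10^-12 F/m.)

4.18×10^-12 T

With E = V/d, dE/dt = 3.090×10^7 V/(m·s) and πR² = 8.925×10^-3 m², giving I_d = ε₀ πR² dE/dt = 2.441×10^-6 A.
For r < R the Ampère–Maxwell law gives B(2πr) = μ₀ I_d (r²/R²), so B = μ₀ I_d r/(2πR²) = (4π×10^-7)(2.441×10^-6)(0.0243)/(2π·0.0533²) = 4.18×10^-12 T.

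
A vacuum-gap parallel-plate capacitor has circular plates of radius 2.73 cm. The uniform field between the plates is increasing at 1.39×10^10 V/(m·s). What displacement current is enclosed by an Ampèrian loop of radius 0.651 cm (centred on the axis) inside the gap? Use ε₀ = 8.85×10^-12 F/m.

1.64×10^-5 A

I_d = ε₀ dΦ_E/dt = ε₀ πR² (dE/dt) = (8.85×10^-12)(2.341×10^-3)(1.39×10^10) = 2.880×10^-4 A through the full plate area.
Since J_d is uniform, the enclosed fraction is (r/R)² = 0.05686, giving I_d,enc = 1.64×10^-5 A.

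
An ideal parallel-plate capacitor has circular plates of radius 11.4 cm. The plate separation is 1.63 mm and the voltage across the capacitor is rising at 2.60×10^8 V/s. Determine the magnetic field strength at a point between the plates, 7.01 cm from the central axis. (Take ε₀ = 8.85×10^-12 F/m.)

dE/dt = (dV/dt)/d = 1.595×10^11 V/(m·s); I_d = ε₀(πR²)(dE/dt) = (8.85×10^-12)(0.04083)(1.595×10^11) = 0.05763 A.
For r < R the Ampère–Maxwell law gives B(2πr) = μ₀ I_d (r²/R²), so B = μ₀ I_d r/(2πR²) = (4π×10^-7)(0.05763)(0.0701)/(2π·0.114²) = 6.22×10^-8 T.

6.22×10^-8 T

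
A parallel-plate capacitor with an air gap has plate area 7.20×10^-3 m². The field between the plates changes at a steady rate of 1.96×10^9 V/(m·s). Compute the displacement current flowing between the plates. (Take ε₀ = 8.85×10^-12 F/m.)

1.25×10^-4 A

I_d = ε₀ A (dE/dt) = (8.85×10^-12)(7.20×10^-3 m²)(1.96×10^9) = 1.25×10^-4 A.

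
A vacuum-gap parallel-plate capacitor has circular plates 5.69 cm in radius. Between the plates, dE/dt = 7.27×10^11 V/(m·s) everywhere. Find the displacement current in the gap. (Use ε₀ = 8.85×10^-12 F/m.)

0.0654 A

The displacement current is ε₀ times dΦ_E/dt = ε₀ A dE/dt = (8.85×10^-12)(0.01017)(7.27×10^11) = 0.0654 A.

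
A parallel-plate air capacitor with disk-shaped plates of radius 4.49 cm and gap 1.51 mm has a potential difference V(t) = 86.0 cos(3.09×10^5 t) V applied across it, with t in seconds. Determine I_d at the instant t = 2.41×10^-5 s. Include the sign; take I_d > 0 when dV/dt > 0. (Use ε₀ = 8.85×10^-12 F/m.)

-9.06×10^-4 A

dE/dt = (V₀ω/d)·−sin(ωt) with ωt = 7.4469 rad: (86.0)(3.09×10^5)(-0.9183)/(1.51×10^-3) = -1.616×10^10 V/(m·s).
I_d = ε₀ A dE/dt = (8.85×10^-12)(6.333×10^-3)(-1.616×10^10) = -9.06×10^-4 A.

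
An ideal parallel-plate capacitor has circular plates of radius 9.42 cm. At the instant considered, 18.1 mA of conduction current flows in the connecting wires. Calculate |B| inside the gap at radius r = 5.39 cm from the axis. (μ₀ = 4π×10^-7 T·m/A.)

No conduction current crosses the gap, so I_d there equals the 0.0181 A in the leads.
∮B·dl = μ₀ I_d,enc with I_d,enc = I_d r²/R² = 5.926×10^-3 A; so B = μ₀ I_d,enc/(2πr) = 2.20×10^-8 T.

2.20×10^-8 T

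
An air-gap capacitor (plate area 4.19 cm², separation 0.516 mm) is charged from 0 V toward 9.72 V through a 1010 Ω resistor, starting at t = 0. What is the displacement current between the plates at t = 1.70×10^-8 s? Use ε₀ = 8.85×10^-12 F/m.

9.25×10^-4 A

With C = ε₀A/d = (8.85×10^-12)(4.19×10^-4)/(5.16×10^-4) = 7.186×10^-12 F, the time constant is τ = RC = 7.258×10^-9 s, so t/τ = 2.342 and e^(−t/τ) = 0.09614.
I_d = I_cond = (V₀/R) e^(−t/τ) = (9.624×10^-3)(0.09614) = 9.25×10^-4 A.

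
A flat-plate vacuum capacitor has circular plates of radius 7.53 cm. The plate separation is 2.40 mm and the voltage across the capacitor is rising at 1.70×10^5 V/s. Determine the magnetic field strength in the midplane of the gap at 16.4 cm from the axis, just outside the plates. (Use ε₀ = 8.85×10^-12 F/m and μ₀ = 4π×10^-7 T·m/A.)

1.36×10^-11 T

With E = V/d, dE/dt = 7.083×10^7 V/(m·s) and πR² = 0.01781 m², giving I_d = ε₀ πR² dE/dt = 1.116×10^-5 A.
Outside the plates the loop encloses all of I_d, so B·2πr = μ₀ I_d and B = 1.36×10^-11 T.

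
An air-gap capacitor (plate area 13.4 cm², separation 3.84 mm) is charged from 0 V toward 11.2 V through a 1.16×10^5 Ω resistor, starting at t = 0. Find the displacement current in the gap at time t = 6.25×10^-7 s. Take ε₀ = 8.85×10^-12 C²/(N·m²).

C = ε₀A/d = (8.85×10^-12)(1.34×10^-3)/(3.84×10^-3) = 3.088×10^-12 F and τ = RC = 3.582×10^-7 s. I_d in the gap equals the RC charging current.
I_d(t) = (V₀/R) e^(−t/τ) = 9.655×10^-5 · e^(−1.745) = 1.69×10^-5 A.

1.69×10^-5 A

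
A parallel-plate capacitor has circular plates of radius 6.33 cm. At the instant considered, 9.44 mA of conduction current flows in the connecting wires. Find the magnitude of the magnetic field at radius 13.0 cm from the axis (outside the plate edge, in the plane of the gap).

1.45×10^-8 T

By continuity the displacement current in the gap matches the conduction current: I_d = 9.44×10^-3 A.
Outside the plates the loop encloses all of I_d, so B·2πr = μ₀ I_d and B = 1.45×10^-8 T.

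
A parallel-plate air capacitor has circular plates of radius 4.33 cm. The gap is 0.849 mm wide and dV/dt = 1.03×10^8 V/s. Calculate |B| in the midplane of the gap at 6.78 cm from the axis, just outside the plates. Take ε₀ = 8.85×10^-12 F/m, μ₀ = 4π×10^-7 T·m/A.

With E = V/d, dE/dt = 1.213×10^11 V/(m·s) and πR² = 5.890×10^-3 m², giving I_d = ε₀ πR² dE/dt = 6.323×10^-3 A.
For r ≥ R the full I_d is enclosed: B = μ₀ I_d/(2πr) = (4π×10^-7)(6.323×10^-3)/(2π·0.0678) = 1.87×10^-8 T.

1.87×10^-8 T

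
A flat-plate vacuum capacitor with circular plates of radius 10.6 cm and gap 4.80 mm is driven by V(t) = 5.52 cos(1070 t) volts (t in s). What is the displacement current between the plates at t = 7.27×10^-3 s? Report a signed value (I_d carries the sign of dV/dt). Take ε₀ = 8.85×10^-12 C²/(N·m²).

-3.83×10^-7 A

dE/dt = (V₀ω/d)·−sin(ωt) with ωt = 7.7789 rad: (5.52)(1070)(-0.9972)/(4.80×10^-3) = -1.227×10^6 V/(m·s).
I_d = ε₀ A dE/dt = (8.85×10^-12)(0.03530)(-1.227×10^6) = -3.83×10^-7 A.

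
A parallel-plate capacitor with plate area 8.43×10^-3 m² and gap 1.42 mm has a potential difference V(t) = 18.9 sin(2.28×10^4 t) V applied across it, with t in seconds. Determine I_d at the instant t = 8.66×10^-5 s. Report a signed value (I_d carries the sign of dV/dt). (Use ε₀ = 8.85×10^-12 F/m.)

-8.89×10^-6 A

C = ε₀A/d = (8.85×10^-12)(8.43×10^-3)/(1.42×10^-3) = 5.254×10^-11 F. dV/dt = V₀ω·cos(ωt); at ωt = 1.97448 rad this factor is -0.3928.
I_d = C dV/dt = (5.254×10^-11)(18.9)(2.28×10^4)(-0.3928) = -8.89×10^-6 A.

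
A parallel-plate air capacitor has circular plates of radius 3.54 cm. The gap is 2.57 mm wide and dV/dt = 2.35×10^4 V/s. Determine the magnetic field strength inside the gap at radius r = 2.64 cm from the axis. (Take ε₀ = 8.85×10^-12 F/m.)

dE/dt = (dV/dt)/d = 9.144×10^6 V/(m·s); I_d = ε₀(πR²)(dE/dt) = (8.85×10^-12)(3.937×10^-3)(9.144×10^6) = 3.186×10^-7 A.
An Ampèrian loop of radius r encloses a fraction (r/R)² of I_d. Then B·2πr = μ₀ I_d (r/R)², giving B = μ₀ I_d r/(2πR²) = 1.34×10^-12 T.

1.34×10^-12 T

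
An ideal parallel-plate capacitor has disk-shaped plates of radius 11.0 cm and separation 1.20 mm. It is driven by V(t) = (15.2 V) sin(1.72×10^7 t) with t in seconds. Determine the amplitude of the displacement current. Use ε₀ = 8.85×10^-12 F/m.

0.0733 A

C = ε₀A/d = (8.85×10^-12)(0.03801)/(1.20×10^-3) = 2.803×10^-10 F; ω = 1.72×10^7 rad/s.
I_d = C dV/dt, so |I_d|_max = C V₀ ω = (2.803×10^-10)(15.2)(1.72×10^7) = 0.0733 A.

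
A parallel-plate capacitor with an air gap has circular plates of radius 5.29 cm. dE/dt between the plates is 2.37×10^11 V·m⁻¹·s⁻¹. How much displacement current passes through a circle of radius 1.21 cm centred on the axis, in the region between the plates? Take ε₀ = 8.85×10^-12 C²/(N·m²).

9.65×10^-4 A

I_d = ε₀ dΦ_E/dt = ε₀ πR² (dE/dt) = (8.85×10^-12)(8.791×10^-3)(2.37×10^11) = 0.01844 A through the full plate area.
The field is uniform, so I_d,enc = I_d (r/R)² = (0.01844)(1.21/5.29)² = 9.65×10^-4 A.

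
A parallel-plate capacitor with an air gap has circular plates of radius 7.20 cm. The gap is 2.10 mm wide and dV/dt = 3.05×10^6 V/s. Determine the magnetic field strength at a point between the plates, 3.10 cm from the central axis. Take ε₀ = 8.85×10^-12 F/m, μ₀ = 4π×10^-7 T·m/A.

dE/dt = (dV/dt)/d = 1.452×10^9 V/(m·s); I_d = ε₀(πR²)(dE/dt) = (8.85×10^-12)(0.01629)(1.452×10^9) = 2.093×10^-4 A.
∮B·dl = μ₀ I_d,enc with I_d,enc = I_d r²/R² = 3.880×10^-5 A; so B = μ₀ I_d,enc/(2πr) = 2.50×10^-10 T.

2.50×10^-10 T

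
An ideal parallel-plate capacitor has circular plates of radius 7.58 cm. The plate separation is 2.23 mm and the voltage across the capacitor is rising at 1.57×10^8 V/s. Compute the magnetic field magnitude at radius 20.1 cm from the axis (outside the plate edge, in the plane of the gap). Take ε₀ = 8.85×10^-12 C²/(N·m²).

1.12×10^-8 T

dE/dt = (dV/dt)/d = 7.040×10^10 V/(m·s); I_d = ε₀(πR²)(dE/dt) = (8.85×10^-12)(0.01805)(7.040×10^10) = 0.01125 A.
Outside the plates the loop encloses all of I_d, so B·2πr = μ₀ I_d and B = 1.12×10^-8 T.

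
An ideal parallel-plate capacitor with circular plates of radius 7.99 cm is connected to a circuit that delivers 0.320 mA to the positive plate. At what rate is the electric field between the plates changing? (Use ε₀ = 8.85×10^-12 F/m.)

1.80×10^9 V/(m·s)

The displacement current between the plates equals the conduction current, I_d = 0.320 mA.
Then dE/dt = I_d/(ε₀A) = 1.80×10^9 V/(m·s).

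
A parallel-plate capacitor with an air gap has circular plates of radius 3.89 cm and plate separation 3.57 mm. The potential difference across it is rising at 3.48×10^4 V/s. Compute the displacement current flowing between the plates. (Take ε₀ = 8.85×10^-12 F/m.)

4.10×10^-7 A

E = V/d so dE/dt = (dV/dt)/d = 9.748×10^6 V/(m·s), and I_d = ε₀ A dE/dt = (8.85×10^-12)(4.754×10^-3)(9.748×10^6) = 4.10×10^-7 A.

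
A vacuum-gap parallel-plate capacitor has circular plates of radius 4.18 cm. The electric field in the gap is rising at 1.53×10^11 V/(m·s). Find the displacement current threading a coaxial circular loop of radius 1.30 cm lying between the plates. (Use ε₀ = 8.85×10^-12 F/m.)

Through the whole plate area (πR² = 5.489×10^-3 m²), I_d = ε₀ πR² dE/dt = 7.432×10^-3 A.
The field is uniform, so I_d,enc = I_d (r/R)² = (7.432×10^-3)(1.30/4.18)² = 7.19×10^-4 A.

7.19×10^-4 A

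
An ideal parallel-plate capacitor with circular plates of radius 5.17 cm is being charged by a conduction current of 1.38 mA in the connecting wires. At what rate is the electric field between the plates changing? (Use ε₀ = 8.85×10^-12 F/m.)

1.86×10^10 V/(m·s)

Charge continuity gives I_d = I = 1.38×10^-3 A between the plates.
Since I_d = ε₀ A dE/dt, dE/dt = I_d/(ε₀A) = (1.38×10^-3)/((8.85×10^-12)(8.397×10^-3)) = 1.86×10^10 V/(m·s).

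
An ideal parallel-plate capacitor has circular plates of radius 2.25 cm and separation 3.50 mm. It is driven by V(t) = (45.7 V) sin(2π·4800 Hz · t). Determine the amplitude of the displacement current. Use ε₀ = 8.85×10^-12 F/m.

C = ε₀A/d = (8.85×10^-12)(1.590×10^-3)/(3.50×10^-3) = 4.020×10^-12 F; ω = 2πf = 3.016×10^4 rad/s.
I_d = C dV/dt, so |I_d|_max = C V₀ ω = (4.020×10^-12)(45.7)(3.016×10^4) = 5.54×10^-6 A.

5.54×10^-6 A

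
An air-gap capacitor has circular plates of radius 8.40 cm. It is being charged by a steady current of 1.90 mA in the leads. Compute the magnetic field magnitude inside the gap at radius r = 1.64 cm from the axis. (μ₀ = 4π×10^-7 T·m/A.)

8.83×10^-10 T

Between the plates the displacement current equals the wire current: I_d = 1.90 mA = 1.90×10^-3 A.
For r < R the Ampère–Maxwell law gives B(2πr) = μ₀ I_d (r²/R²), so B = μ₀ I_d r/(2πR²) = (4π×10^-7)(1.90×10^-3)(0.0164)/(2π·0.0840²) = 8.83×10^-10 T.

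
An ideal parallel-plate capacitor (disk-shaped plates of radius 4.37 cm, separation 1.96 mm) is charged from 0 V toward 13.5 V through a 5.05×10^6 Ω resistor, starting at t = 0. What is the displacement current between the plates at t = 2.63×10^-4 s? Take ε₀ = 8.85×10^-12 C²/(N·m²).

C = ε₀A/d = (8.85×10^-12)(5.999×10^-3)/(1.96×10^-3) = 2.709×10^-11 F and τ = RC = 1.368×10^-4 s. I_d in the gap equals the RC charging current.
I_d(t) = (V₀/R) e^(−t/τ) = 2.673×10^-6 · e^(−1.923) = 3.91×10^-7 A.

3.91×10^-7 A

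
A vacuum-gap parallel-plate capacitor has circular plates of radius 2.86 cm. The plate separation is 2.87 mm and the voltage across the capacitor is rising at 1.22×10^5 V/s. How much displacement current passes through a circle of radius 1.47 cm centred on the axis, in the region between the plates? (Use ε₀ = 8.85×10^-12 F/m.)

I_d = C dV/dt with C = ε₀πR²/d = 7.925×10^-12 F, so I_d = (7.925×10^-12)(1.22×10^5) = 9.668×10^-7 A.
The field is uniform, so I_d,enc = I_d (r/R)² = (9.668×10^-7)(1.47/2.86)² = 2.55×10^-7 A.

2.55×10^-7 A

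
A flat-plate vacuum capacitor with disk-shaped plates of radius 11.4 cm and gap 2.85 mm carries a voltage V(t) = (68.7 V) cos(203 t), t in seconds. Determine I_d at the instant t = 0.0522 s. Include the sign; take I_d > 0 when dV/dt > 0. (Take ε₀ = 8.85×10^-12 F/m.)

dE/dt = (V₀ω/d)·−sin(ωt) with ωt = 10.5966 rad: (68.7)(203)(0.9215)/(2.85×10^-3) = 4.509×10^6 V/(m·s).
I_d = ε₀ A dE/dt = (8.85×10^-12)(0.04083)(4.509×10^6) = 1.63×10^-6 A.

1.63×10^-6 A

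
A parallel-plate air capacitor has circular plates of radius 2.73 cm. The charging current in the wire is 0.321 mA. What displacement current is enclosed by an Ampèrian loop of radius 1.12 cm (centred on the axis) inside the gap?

5.40×10^-5 A

Between the plates the displacement current equals the wire current: I_d = 0.321 mA = 3.21×10^-4 A.
Through an area πr² the displacement current is I_d·(πr²/πR²) = I_d (r/R)² = 5.40×10^-5 A.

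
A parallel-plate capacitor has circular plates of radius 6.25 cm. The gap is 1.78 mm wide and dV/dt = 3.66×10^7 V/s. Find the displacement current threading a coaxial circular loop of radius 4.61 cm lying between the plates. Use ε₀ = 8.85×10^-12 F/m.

With E = V/d, dE/dt = 2.056×10^10 V/(m·s) and πR² = 0.01227 m², giving I_d = ε₀ πR² dE/dt = 2.233×10^-3 A.
Through an area πr² the displacement current is I_d·(πr²/πR²) = I_d (r/R)² = 1.21×10^-3 A.

1.21×10^-3 A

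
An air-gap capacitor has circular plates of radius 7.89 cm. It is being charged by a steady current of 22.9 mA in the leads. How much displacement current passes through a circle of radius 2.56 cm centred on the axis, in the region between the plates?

2.41×10^-3 A

By continuity the displacement current in the gap matches the conduction current: I_d = 0.0229 A.
Since J_d is uniform, the enclosed fraction is (r/R)² = 0.1053, giving I_d,enc = 2.41×10^-3 A.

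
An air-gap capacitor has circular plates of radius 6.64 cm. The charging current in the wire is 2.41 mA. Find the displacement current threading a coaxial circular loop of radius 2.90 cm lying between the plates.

4.60×10^-4 A

By continuity the displacement current in the gap matches the conduction current: I_d = 2.41×10^-3 A.
Since J_d is uniform, the enclosed fraction is (r/R)² = 0.1907, giving I_d,enc = 4.60×10^-4 A.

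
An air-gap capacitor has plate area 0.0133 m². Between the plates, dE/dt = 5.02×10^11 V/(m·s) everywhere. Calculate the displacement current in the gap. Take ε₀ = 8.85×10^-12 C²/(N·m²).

With a uniform field, Φ_E = EA, so I_d = ε₀ A dE/dt = 0.0591 A.

0.0591 A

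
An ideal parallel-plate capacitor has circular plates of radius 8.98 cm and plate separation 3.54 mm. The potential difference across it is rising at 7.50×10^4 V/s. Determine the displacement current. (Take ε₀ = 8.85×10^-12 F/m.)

The displacement current equals the charging current C dV/dt. With C = ε₀A/d = (8.85×10^-12)(0.02533)/(3.54×10^-3) = 6.332×10^-11 F, I_d = (6.332×10^-11)(7.50×10^4) = 4.75×10^-6 A.

4.75×10^-6 A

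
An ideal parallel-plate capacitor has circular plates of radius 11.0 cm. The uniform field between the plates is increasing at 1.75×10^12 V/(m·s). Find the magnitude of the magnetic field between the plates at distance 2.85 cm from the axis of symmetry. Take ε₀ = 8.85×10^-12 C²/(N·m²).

I_d = ε₀ dΦ_E/dt = ε₀ πR² (dE/dt) = (8.85×10^-12)(0.03801)(1.75×10^12) = 0.5887 A through the full plate area.
For r < R the Ampère–Maxwell law gives B(2πr) = μ₀ I_d (r²/R²), so B = μ₀ I_d r/(2πR²) = (4π×10^-7)(0.5887)(0.0285)/(2π·0.110²) = 2.77×10^-7 T.

2.77×10^-7 T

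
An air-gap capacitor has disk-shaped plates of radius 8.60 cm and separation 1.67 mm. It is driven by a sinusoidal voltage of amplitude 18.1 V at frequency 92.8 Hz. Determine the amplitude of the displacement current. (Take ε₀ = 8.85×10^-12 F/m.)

1.30×10^-6 A

C = ε₀A/d = (8.85×10^-12)(0.02324)/(1.67×10^-3) = 1.232×10^-10 F; ω = 2πf = 583.1 rad/s.
I_d = C dV/dt, so |I_d|_max = C V₀ ω = (1.232×10^-10)(18.1)(583.1) = 1.30×10^-6 A.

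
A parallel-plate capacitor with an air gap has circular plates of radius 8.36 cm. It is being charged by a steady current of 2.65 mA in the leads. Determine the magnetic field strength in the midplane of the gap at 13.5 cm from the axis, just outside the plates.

By continuity the displacement current in the gap matches the conduction current: I_d = 2.65×10^-3 A.
Outside the plates the loop encloses all of I_d, so B·2πr = μ₀ I_d and B = 3.93×10^-9 T.

3.93×10^-9 T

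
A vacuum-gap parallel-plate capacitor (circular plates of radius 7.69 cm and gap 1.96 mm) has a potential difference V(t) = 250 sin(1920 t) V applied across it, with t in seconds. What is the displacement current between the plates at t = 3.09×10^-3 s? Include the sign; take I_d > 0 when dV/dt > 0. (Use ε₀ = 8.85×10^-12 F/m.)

3.78×10^-5 A

dV/dt = (250)(1920)·cos(5.9328) = 4.508×10^5 V/s.
I_d = C dV/dt with C = ε₀A/d = (8.85×10^-12)(0.01858)/(1.96×10^-3) = 8.389×10^-11 F, so I_d = (8.389×10^-11)(4.508×10^5) = 3.78×10^-5 A.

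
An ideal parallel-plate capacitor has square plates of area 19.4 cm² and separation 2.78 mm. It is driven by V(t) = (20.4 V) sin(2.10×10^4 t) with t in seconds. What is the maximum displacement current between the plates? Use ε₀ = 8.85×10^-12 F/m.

The displacement current equals the conduction current C dV/dt, which peaks at C V₀ ω.
With C = ε₀A/d = (8.85×10^-12)(1.94×10^-3)/(2.78×10^-3) = 6.176×10^-12 F and ω = 2.10×10^4 rad/s, I_d,max = (6.176×10^-12)(20.4)(2.10×10^4) = 2.65×10^-6 A.

2.65×10^-6 A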